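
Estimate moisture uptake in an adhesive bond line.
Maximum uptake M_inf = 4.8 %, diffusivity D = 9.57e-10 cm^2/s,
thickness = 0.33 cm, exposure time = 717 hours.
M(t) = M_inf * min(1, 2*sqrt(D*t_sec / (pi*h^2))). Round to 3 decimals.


Convert time: 717 h = 2581200 s
ratio = min(1, 2*sqrt(9.57e-10*2581200/(pi*0.33^2)))
= 0.169945
M(t) = 4.8 * 0.169945 = 0.816%

0.816


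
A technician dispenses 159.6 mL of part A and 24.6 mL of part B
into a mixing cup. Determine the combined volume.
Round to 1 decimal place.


Combined volume = 159.6 + 24.6
= 184.2 mL

184.2


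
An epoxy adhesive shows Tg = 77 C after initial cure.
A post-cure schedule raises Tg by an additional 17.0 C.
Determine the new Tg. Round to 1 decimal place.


New Tg = 77 + 17.0
= 94.0 C

94.0


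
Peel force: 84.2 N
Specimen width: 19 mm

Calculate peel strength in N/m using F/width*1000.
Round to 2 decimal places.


Peel strength = 84.2 / 19 * 1000 = 4431.58 N/m

4431.58


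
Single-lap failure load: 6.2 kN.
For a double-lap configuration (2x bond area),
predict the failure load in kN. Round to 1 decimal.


Failure load = 6.2 * 2 = 12.4 kN

12.4


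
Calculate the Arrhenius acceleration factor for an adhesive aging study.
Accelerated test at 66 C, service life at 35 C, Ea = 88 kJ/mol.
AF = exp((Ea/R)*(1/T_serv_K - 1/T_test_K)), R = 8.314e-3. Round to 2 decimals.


T_test = 339.15 K, T_serv = 308.15 K
Ea/R = 88 / 0.008314 = 10584.56
AF = exp(10584.56 * (1/308.15 - 1/339.15))
= 23.10

23.10


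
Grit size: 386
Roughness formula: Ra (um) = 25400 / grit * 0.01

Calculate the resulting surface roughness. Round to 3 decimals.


Ra = 25400 / 386 * 0.01
= 0.658 um

0.658


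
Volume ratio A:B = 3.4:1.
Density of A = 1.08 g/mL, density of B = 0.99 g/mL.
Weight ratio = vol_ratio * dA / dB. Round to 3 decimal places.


Wt ratio = 3.4 * 1.08 / 0.99
= 3.709

3.709


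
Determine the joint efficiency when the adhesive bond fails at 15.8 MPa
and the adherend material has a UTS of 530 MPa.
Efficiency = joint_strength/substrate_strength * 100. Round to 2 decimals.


Joint efficiency = 15.8 / 530 * 100
= 2.98%

2.98


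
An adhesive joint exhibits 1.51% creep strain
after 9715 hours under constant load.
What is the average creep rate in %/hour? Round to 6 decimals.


Creep rate = strain / time
= 1.51 / 9715
= 0.000155 %/h

0.000155


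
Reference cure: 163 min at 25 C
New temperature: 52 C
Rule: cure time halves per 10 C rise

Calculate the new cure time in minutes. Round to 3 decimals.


factor = 2^((52-25)/10) = 6.4980
t_new = 163 / 6.4980 = 25.085 min

25.085


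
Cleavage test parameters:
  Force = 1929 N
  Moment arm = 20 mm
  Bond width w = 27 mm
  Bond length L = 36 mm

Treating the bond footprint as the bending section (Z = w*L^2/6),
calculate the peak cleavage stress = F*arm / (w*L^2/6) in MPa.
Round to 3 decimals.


M = 1929 * 20 = 38580 N*mm
Z = 27 * 36^2 / 6 = 34992 / 6 mm^3
sigma = M / Z = 6 * 38580 / 34992 = 231480 / 34992
= 6.615 MPa

6.615


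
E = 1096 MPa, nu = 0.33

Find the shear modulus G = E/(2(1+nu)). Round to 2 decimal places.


G = 1096 / (2 * 1.33)
= 412.03 MPa

412.03


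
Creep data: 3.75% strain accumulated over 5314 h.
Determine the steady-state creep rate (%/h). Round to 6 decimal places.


Rate = 3.75 / 5314 = 0.000706 %/h

0.000706


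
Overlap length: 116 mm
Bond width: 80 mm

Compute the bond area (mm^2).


Bond area = 116 * 80 = 9280 mm^2

9280


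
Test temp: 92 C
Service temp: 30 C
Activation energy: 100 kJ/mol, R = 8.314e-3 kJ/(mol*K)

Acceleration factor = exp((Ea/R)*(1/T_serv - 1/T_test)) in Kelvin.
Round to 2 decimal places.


AF = exp((100/0.008314)*(1/303.15 - 1/365.15))
= 842.85

842.85


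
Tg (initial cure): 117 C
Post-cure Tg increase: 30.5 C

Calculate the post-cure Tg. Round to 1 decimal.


Post-cure Tg = 117 + 30.5 = 147.5 C

147.5


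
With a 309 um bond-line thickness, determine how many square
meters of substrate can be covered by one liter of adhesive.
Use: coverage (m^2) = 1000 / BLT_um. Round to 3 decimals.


Coverage = 1000 / 309 = 3.236 m^2

3.236


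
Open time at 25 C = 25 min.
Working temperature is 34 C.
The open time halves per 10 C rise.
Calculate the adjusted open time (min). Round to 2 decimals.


factor = 2^((34 - 25) / 10) = 1.8661
ot = 25 / 1.8661 = 13.40 min

13.40


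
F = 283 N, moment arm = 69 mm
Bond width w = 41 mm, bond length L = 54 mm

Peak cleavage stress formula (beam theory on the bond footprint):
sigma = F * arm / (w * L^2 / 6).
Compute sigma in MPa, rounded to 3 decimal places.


sigma = (283 * 69) / (41 * 2916 / 6)
= 19527 * 6 / 119556
= 117162 / 119556
= 0.980 MPa

0.980


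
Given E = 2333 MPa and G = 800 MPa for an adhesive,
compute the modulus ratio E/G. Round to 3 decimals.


E/G ratio = 2333 / 800 = 2.916

2.916


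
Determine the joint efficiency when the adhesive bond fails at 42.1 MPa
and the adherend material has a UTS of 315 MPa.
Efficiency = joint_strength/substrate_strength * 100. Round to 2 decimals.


Joint efficiency = 42.1 / 315 * 100
= 13.37%

13.37


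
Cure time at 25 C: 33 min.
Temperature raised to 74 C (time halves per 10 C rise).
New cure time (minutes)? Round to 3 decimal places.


Acceleration factor = 2^(49/10) = 29.8571
New time = 33 / 29.8571 = 1.105 min

1.105


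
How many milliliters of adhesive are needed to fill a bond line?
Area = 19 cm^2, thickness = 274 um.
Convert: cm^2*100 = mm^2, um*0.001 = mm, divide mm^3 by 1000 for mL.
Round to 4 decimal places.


= (19 * 100) * (274 * 0.001) / 1000
= 0.5206 mL

0.5206


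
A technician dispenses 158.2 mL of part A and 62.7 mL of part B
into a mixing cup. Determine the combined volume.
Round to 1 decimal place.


Combined volume = 158.2 + 62.7
= 220.9 mL

220.9


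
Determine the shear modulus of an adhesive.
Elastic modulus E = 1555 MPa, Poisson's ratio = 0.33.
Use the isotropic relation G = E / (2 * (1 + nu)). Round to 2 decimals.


G = 1555 / (2*(1+0.33)) = 1555 / 2.66
= 584.59 MPa

584.59


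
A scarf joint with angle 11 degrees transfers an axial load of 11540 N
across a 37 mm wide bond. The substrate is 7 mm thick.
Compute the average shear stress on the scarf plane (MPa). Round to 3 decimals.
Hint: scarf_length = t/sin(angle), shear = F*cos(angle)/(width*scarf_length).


scarf_length = 7 / sin(11 deg) = 36.6859 mm
cos(11 deg) = 0.981627
shear stress = 11540 * 0.981627 / (37 * 36.6859)
= 8.345 MPa

8.345


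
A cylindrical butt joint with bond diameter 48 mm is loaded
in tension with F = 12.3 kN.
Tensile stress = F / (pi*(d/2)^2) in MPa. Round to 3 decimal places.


Area = pi * (48/2)^2 = 1809.5574 mm^2
Stress = 12.3*1000 / 1809.5574
= 6.797 MPa

6.797


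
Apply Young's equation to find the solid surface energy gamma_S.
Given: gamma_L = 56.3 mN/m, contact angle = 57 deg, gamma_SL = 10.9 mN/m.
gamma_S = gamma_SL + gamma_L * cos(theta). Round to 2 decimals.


theta_rad = 57 * pi/180 = 0.994838
gamma_S = 10.9 + 56.3 * cos(0.994838)
= 41.56 mN/m

41.56


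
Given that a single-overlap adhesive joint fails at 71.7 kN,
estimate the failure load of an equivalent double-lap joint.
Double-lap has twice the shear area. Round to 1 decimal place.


Double-lap factor = 2
Expected load = 71.7 * 2 = 143.4 kN

143.4


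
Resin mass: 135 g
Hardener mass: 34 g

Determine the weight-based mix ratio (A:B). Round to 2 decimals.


Ratio = 135 / 34 = 3.97

3.97


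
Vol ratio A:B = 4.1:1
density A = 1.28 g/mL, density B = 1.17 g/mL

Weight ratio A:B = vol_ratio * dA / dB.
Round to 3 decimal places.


Weight ratio = 4.1 * 1.28 / 1.17
= 4.485

4.485


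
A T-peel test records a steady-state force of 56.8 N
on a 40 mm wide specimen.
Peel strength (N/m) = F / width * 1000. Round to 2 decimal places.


Peel strength = 56.8 / 40 * 1000
= 1420.00 N/m

1420.00


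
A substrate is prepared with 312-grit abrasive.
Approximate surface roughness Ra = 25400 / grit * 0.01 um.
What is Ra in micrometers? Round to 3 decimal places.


Ra = 25400 / 312 * 0.01 = 0.814 um

0.814


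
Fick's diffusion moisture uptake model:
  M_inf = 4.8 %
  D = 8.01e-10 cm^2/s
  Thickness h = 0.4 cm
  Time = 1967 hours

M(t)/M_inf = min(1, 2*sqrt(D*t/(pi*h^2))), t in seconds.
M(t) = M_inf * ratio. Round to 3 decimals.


t_sec = 1967 * 3600 = 7081200
ratio = 2*sqrt(8.01e-10*7081200/(pi*0.4^2))
= min(1, 0.212454)
= 0.212454
M(t) = 4.8 * 0.212454 = 1.020 %

1.020


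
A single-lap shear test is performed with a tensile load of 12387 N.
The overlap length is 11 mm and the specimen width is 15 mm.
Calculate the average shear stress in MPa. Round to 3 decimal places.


Shear stress = F / (overlap * width)
= 12387 / (11 * 15)
= 12387 / 165
= 75.073 MPa

75.073


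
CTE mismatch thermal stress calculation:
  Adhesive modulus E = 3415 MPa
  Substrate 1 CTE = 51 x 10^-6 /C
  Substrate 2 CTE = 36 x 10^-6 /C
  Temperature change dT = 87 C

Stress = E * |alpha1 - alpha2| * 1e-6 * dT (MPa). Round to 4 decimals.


delta_alpha = |51 - 36| = 15 x 10^-6/C
Stress = 3415 * 15e-6 * 87
= 4.4566 MPa

4.4566


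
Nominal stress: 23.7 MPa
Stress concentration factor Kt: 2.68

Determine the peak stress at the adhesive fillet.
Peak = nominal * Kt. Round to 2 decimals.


Peak stress = 23.7 * 2.68
= 63.52 MPa

63.52


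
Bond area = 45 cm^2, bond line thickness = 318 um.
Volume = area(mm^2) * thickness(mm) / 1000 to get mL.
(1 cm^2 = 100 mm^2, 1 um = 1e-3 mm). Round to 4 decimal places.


area_mm2 = 45 * 100 = 4500
blt_mm = 318 * 1e-3 = 0.318
vol_mm3 = 4500 * 0.318 = 1431.0
vol_mL = 1431.0 / 1000 = 1.4310 mL

1.4310


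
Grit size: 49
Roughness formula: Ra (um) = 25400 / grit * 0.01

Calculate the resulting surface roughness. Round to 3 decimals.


Ra = 25400 / 49 * 0.01
= 5.184 um

5.184


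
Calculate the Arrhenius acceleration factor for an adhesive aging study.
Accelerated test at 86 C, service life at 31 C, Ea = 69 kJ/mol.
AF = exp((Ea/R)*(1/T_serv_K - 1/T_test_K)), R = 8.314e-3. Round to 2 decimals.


T_test = 359.15 K, T_serv = 304.15 K
Ea/R = 69 / 0.008314 = 8299.25
AF = exp(8299.25 * (1/304.15 - 1/359.15))
= 65.28

65.28


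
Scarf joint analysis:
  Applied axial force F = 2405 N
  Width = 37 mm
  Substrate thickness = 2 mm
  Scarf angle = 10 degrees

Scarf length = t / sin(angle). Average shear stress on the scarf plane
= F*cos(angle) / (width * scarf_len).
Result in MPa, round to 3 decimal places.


Scarf length = 2 / sin(10 deg) = 11.5175 mm
cos(10 deg) = 0.984808
Shear = 2405 * 0.984808 / (37 * 11.5175)
= 5.558 MPa

5.558


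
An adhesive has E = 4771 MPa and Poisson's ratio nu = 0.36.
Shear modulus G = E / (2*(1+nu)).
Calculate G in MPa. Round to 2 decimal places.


G = 4771 / (2*(1+0.36))
= 4771 / 2.72
= 1754.04 MPa

1754.04


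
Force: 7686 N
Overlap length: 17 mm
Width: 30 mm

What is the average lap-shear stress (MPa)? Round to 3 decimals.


Average shear stress = F / (overlap * width)
= 7686 / (17 * 30)
= 15.071 MPa

15.071


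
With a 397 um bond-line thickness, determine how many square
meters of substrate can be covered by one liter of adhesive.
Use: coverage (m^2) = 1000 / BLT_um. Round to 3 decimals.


Coverage = 1000 / 397 = 2.519 m^2

2.519


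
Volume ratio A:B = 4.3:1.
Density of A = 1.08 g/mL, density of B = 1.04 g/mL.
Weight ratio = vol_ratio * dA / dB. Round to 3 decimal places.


Wt ratio = 4.3 * 1.08 / 1.04
= 4.465

4.465


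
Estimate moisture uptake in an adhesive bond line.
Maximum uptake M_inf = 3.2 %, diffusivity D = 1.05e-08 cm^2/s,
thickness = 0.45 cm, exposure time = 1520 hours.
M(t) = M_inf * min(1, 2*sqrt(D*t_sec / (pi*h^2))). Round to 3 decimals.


Convert time: 1520 h = 5472000 s
ratio = min(1, 2*sqrt(1.05e-08*5472000/(pi*0.45^2)))
= 0.601049
M(t) = 3.2 * 0.601049 = 1.923%

1.923


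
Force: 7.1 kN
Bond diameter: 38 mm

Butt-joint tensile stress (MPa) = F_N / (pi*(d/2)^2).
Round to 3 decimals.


F_N = 7.1 * 1000 = 7100.0 N
A = pi*(19.0)^2 = 1134.1149 mm^2
stress = 7100.0 / 1134.1149 = 6.260 MPa

6.260


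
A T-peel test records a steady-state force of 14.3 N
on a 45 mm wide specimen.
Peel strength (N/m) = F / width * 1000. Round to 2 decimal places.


Peel strength = 14.3 / 45 * 1000
= 317.78 N/m

317.78


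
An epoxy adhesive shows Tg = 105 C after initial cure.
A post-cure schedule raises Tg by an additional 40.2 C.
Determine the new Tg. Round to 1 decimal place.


New Tg = 105 + 40.2
= 145.2 C

145.2


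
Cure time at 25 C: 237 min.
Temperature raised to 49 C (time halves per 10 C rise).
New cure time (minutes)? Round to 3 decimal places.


Acceleration factor = 2^(24/10) = 5.2780
New time = 237 / 5.2780 = 44.903 min

44.903


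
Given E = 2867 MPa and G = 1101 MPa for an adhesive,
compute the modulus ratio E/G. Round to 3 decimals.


E/G ratio = 2867 / 1101 = 2.604

2.604


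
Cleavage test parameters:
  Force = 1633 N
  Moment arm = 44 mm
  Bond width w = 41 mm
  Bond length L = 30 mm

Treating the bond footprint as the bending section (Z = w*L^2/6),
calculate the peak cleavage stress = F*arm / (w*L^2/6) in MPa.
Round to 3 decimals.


M = 1633 * 44 = 71852 N*mm
Z = 41 * 30^2 / 6 = 36900 / 6 mm^3
sigma = M / Z = 6 * 71852 / 36900 = 431112 / 36900
= 11.683 MPa

11.683


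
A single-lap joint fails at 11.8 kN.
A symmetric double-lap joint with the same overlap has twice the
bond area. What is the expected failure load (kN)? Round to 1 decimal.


Double-lap load = 2 * 11.8 = 23.6 kN

23.6


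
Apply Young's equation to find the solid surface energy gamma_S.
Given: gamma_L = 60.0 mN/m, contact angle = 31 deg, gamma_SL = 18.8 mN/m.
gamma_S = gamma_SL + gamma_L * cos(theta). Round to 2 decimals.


theta_rad = 31 * pi/180 = 0.541052
gamma_S = 18.8 + 60.0 * cos(0.541052)
= 70.23 mN/m

70.23


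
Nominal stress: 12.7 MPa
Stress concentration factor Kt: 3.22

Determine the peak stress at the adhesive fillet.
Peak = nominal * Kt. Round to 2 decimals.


Peak stress = 12.7 * 3.22
= 40.89 MPa

40.89


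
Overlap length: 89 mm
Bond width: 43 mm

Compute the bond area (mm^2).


Bond area = 89 * 43 = 3827 mm^2

3827


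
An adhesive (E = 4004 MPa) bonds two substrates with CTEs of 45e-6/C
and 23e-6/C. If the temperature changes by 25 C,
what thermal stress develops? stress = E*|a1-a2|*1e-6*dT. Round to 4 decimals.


Stress = 4004 * |45 - 23| * 1e-6 * 25
= 2.2022 MPa

2.2022


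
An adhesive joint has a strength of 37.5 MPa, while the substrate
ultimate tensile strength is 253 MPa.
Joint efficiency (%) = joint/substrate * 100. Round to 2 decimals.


Efficiency = 37.5 / 253 * 100
= 14.82%

14.82


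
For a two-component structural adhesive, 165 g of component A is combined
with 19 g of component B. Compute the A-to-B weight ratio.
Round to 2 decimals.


Weight ratio A:B = 165 / 19
= 8.68

8.68


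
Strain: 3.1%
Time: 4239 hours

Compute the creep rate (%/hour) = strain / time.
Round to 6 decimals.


Creep rate = 3.1 / 4239
= 0.000731 %/h

0.000731


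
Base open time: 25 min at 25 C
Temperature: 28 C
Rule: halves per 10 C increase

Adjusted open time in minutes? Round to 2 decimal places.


Acceleration = 2^((28-25)/10) = 1.2311
Open time = 25 / 1.2311 = 20.31 min

20.31


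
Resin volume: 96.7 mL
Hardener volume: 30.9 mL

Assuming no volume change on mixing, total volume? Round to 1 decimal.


V_total = 96.7 + 30.9 = 127.6 mL

127.6


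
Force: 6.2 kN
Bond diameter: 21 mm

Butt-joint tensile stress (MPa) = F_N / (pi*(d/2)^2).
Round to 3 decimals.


F_N = 6.2 * 1000 = 6200.0 N
A = pi*(10.5)^2 = 346.3606 mm^2
stress = 6200.0 / 346.3606 = 17.900 MPa

17.900


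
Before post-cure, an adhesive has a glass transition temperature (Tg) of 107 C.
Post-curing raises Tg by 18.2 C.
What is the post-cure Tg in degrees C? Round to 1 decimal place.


Tg_post = Tg_base + delta_Tg
= 107 + 18.2
= 125.2 C

125.2


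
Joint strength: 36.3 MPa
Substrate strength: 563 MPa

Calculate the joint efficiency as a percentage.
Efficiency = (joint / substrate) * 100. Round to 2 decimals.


Efficiency = (36.3 / 563) * 100 = 6.45%

6.45


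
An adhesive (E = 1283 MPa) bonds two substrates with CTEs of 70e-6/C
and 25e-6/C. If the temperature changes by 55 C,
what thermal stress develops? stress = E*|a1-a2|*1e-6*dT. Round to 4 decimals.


Stress = 1283 * |70 - 25| * 1e-6 * 55
= 3.1754 MPa

3.1754


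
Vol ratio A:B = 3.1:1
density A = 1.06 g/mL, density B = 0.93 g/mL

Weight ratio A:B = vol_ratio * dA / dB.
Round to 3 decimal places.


Weight ratio = 3.1 * 1.06 / 0.93
= 3.533

3.533


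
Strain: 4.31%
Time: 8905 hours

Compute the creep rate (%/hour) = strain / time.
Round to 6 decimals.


Creep rate = 4.31 / 8905
= 0.000484 %/h

0.000484


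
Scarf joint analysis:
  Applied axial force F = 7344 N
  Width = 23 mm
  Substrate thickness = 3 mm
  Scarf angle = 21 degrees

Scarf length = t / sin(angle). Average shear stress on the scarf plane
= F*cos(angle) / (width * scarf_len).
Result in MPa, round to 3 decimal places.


Scarf length = 3 / sin(21 deg) = 8.3713 mm
cos(21 deg) = 0.933580
Shear = 7344 * 0.933580 / (23 * 8.3713)
= 35.609 MPa

35.609


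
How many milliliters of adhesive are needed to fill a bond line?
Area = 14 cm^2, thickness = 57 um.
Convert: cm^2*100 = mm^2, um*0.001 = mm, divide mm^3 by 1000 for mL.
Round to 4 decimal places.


= (14 * 100) * (57 * 0.001) / 1000
= 0.0798 mL

0.0798


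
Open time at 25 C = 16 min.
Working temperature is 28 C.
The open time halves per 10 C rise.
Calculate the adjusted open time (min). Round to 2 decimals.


factor = 2^((28 - 25) / 10) = 1.2311
ot = 16 / 1.2311 = 13.00 min

13.00


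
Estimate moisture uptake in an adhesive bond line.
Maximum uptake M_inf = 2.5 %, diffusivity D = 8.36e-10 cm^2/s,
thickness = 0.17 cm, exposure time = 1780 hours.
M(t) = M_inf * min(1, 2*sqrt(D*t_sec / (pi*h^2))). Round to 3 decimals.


Convert time: 1780 h = 6408000 s
ratio = min(1, 2*sqrt(8.36e-10*6408000/(pi*0.17^2)))
= 0.485815
M(t) = 2.5 * 0.485815 = 1.215%

1.215


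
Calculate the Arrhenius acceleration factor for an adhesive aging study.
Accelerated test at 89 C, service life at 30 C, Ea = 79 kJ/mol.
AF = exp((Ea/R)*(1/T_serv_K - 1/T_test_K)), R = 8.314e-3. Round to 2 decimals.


T_test = 362.15 K, T_serv = 303.15 K
Ea/R = 79 / 0.008314 = 9502.04
AF = exp(9502.04 * (1/303.15 - 1/362.15))
= 165.09

165.09


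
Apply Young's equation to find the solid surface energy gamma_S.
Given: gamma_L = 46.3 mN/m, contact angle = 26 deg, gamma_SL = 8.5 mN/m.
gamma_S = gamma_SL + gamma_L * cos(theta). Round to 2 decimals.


theta_rad = 26 * pi/180 = 0.453786
gamma_S = 8.5 + 46.3 * cos(0.453786)
= 50.11 mN/m

50.11


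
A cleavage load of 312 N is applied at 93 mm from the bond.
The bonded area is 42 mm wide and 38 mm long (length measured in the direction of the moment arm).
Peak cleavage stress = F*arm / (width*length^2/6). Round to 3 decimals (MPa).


Moment = 312 * 93 = 29016 N*mm
Section modulus = 42 * 1444 / 6 = 60648 / 6 mm^3
Stress = 29016 / (60648 / 6) = 174096 / 60648
= 2.871 MPa

2.871


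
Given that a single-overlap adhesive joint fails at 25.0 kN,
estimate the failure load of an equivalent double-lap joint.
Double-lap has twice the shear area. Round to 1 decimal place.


Double-lap factor = 2
Expected load = 25.0 * 2 = 50.0 kN

50.0


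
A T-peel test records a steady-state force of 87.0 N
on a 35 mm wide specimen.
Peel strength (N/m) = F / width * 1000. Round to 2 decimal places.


Peel strength = 87.0 / 35 * 1000
= 2485.71 N/m

2485.71


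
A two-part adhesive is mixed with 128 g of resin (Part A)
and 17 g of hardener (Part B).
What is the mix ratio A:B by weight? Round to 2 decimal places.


Mix ratio = mass_A / mass_B
= 128 / 17
= 7.53

7.53


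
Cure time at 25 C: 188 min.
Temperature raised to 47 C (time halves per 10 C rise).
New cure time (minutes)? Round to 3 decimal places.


Acceleration factor = 2^(22/10) = 4.5948
New time = 188 / 4.5948 = 40.916 min

40.916


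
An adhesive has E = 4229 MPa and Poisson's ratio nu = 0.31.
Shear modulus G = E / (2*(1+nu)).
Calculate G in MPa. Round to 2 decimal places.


G = 4229 / (2*(1+0.31))
= 4229 / 2.62
= 1614.12 MPa

1614.12


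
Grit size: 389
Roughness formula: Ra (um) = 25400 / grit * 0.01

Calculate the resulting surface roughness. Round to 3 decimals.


Ra = 25400 / 389 * 0.01
= 0.653 um

0.653


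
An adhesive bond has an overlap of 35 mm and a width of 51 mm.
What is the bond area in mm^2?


Bond area = overlap * width
= 35 * 51
= 1785 mm^2

1785


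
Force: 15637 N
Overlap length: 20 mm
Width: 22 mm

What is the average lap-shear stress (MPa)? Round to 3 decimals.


Average shear stress = F / (overlap * width)
= 15637 / (20 * 22)
= 35.539 MPa

35.539


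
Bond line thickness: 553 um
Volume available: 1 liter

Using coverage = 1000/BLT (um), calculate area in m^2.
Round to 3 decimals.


1 L = 1e6 mm^3, thickness = 553 um = 0.553 mm
Area = 1e6 / 0.553 mm^2 = (1e6 / 0.553) / 1e6 m^2 = 1000 / 553 m^2
= 1.808 m^2

1.808


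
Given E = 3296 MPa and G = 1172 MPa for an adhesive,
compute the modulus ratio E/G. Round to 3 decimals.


E/G ratio = 3296 / 1172 = 2.812

2.812


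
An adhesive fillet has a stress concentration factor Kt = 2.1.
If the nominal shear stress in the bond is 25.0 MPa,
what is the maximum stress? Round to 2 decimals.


Max stress = 25.0 * 2.1 = 52.50 MPa

52.50


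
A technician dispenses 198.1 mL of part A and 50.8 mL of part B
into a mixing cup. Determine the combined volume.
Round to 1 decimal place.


Combined volume = 198.1 + 50.8
= 248.9 mL

248.9


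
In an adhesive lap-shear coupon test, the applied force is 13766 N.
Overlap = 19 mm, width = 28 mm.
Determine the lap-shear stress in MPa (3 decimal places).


stress = F / (overlap * width)
= 13766 / (19 * 28)
= 25.876 MPa

25.876


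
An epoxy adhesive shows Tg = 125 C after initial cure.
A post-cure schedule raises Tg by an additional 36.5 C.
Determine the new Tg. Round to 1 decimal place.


New Tg = 125 + 36.5
= 161.5 C

161.5


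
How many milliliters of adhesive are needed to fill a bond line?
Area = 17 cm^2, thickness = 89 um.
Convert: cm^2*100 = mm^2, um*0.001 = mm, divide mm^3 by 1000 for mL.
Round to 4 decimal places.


= (17 * 100) * (89 * 0.001) / 1000
= 0.1513 mL

0.1513


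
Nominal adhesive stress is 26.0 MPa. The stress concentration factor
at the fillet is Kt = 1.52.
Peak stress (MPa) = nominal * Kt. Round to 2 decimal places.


Peak = 26.0 * 1.52 = 39.52 MPa

39.52


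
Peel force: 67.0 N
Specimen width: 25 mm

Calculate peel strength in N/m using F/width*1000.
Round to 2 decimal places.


Peel strength = 67.0 / 25 * 1000 = 2680.00 N/m

2680.00


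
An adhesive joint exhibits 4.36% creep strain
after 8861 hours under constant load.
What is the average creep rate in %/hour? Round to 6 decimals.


Creep rate = strain / time
= 4.36 / 8861
= 0.000492 %/h

0.000492


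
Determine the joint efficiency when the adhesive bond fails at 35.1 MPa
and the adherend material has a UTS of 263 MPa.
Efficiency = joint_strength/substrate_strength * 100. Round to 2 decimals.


Joint efficiency = 35.1 / 263 * 100
= 13.35%

13.35


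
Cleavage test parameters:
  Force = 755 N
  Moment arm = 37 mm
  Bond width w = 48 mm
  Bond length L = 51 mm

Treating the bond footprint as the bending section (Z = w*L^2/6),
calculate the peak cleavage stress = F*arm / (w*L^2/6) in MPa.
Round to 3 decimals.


M = 755 * 37 = 27935 N*mm
Z = 48 * 51^2 / 6 = 124848 / 6 mm^3
sigma = M / Z = 6 * 27935 / 124848 = 167610 / 124848
= 1.343 MPa

1.343


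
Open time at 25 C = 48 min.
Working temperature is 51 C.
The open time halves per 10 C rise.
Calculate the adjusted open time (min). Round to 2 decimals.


factor = 2^((51 - 25) / 10) = 6.0629
ot = 48 / 6.0629 = 7.92 min

7.92


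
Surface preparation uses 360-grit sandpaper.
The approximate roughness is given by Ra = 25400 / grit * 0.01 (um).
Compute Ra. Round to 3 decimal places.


Ra = 25400 / 360 * 0.01
= 254 / 360
= 0.706 um

0.706


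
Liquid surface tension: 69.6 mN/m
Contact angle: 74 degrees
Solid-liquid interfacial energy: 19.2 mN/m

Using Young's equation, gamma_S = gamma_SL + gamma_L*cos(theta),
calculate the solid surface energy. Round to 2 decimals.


gamma_S = 19.2 + 69.6 * cos(74)
= 38.38 mN/m

38.38


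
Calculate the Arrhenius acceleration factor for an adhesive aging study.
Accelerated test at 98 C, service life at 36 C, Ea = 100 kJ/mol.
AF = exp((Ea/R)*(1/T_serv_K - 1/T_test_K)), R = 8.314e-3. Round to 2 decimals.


T_test = 371.15 K, T_serv = 309.15 K
Ea/R = 100 / 0.008314 = 12027.90
AF = exp(12027.90 * (1/309.15 - 1/371.15))
= 664.64

664.64


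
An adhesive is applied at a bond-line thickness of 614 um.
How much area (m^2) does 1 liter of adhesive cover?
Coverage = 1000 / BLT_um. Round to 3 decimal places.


Coverage = 1000 / 614 = 1.629 m^2

1.629


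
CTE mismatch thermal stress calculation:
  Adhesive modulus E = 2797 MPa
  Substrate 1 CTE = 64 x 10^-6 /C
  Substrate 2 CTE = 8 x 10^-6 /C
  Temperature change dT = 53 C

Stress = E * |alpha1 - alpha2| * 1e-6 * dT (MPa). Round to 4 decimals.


delta_alpha = |64 - 8| = 56 x 10^-6/C
Stress = 2797 * 56e-6 * 53
= 8.3015 MPa

8.3015


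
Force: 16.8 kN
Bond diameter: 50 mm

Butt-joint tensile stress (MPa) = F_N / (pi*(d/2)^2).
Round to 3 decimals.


F_N = 16.8 * 1000 = 16800.0 N
A = pi*(25.0)^2 = 1963.4954 mm^2
stress = 16800.0 / 1963.4954 = 8.556 MPa

8.556


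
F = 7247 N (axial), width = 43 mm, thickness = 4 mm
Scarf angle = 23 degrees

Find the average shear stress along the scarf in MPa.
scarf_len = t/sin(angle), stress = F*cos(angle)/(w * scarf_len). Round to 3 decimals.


scarf_len = 4/sin(23 deg) = 10.2372
cos(23 deg) = 0.920505
stress = 7247*0.920505/(43*10.2372) = 15.154 MPa

15.154


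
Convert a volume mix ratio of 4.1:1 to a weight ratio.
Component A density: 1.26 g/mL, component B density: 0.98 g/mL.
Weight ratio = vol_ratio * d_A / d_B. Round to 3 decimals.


= 4.1 * 1.26 / 0.98 = 5.271

5.271


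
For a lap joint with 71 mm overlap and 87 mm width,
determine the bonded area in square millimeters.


Area = 71 * 87 = 6177 mm^2

6177


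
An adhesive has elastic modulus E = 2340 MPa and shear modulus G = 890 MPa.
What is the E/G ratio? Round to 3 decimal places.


E/G = 2340 / 890 = 2.629

2.629


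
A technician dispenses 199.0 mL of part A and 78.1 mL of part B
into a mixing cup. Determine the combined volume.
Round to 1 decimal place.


Combined volume = 199.0 + 78.1
= 277.1 mL

277.1


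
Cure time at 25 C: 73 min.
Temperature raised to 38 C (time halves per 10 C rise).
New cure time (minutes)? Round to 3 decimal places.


Acceleration factor = 2^(13/10) = 2.4623
New time = 73 / 2.4623 = 29.647 min

29.647


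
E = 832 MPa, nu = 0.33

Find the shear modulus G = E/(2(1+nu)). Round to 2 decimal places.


G = 832 / (2 * 1.33)
= 312.78 MPa

312.78


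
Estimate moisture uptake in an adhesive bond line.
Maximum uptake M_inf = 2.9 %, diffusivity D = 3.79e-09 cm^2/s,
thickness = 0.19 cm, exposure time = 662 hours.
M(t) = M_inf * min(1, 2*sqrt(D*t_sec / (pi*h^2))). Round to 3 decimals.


Convert time: 662 h = 2383200 s
ratio = min(1, 2*sqrt(3.79e-09*2383200/(pi*0.19^2)))
= 0.564419
M(t) = 2.9 * 0.564419 = 1.637%

1.637


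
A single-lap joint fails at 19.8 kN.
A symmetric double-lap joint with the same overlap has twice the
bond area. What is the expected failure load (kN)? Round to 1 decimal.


Double-lap load = 2 * 19.8 = 39.6 kN

39.6


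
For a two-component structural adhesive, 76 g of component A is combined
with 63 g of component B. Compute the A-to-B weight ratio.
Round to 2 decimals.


Weight ratio A:B = 76 / 63
= 1.21

1.21


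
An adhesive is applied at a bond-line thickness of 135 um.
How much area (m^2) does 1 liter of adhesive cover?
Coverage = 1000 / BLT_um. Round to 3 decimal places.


Coverage = 1000 / 135 = 7.407 m^2

7.407


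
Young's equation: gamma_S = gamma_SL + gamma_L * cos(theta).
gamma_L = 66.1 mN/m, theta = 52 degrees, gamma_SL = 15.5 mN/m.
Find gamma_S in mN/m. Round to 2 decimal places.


cos(52 deg) = 0.615661
gamma_S = 15.5 + 66.1 * 0.615661
= 56.20 mN/m

56.20


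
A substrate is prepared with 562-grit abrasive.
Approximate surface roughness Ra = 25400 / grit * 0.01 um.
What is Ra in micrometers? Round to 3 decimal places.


Ra = 25400 / 562 * 0.01 = 0.452 um

0.452


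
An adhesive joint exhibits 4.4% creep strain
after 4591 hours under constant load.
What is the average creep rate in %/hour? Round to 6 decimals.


Creep rate = strain / time
= 4.4 / 4591
= 0.000958 %/h

0.000958


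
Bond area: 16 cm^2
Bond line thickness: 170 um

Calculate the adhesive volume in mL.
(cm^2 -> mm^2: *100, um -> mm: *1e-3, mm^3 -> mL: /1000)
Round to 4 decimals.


V = 16*100 * 170*1e-3 / 1000
= 0.2720 mL

0.2720


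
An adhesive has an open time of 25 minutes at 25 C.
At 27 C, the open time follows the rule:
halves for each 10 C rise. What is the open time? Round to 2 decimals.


Factor = 2^((27-25)/10) = 1.1487
Open time = 25 / 1.1487 = 21.76 min

21.76


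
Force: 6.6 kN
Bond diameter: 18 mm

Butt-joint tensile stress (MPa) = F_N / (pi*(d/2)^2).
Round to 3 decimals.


F_N = 6.6 * 1000 = 6600.0 N
A = pi*(9.0)^2 = 254.4690 mm^2
stress = 6600.0 / 254.4690 = 25.936 MPa

25.936


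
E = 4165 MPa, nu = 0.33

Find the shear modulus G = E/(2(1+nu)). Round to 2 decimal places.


G = 4165 / (2 * 1.33)
= 1565.79 MPa

1565.79


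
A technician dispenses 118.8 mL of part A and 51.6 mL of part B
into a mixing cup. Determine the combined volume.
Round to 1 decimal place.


Combined volume = 118.8 + 51.6
= 170.4 mL

170.4


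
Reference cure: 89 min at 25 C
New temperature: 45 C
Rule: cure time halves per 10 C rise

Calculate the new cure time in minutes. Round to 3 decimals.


factor = 2^((45-25)/10) = 4.0000
t_new = 89 / 4.0000 = 22.250 min

22.250


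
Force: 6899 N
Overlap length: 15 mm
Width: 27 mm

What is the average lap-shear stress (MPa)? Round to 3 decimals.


Average shear stress = F / (overlap * width)
= 6899 / (15 * 27)
= 17.035 MPa

17.035


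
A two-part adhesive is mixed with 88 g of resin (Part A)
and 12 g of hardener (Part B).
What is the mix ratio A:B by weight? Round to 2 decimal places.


Mix ratio = mass_A / mass_B
= 88 / 12
= 7.33

7.33


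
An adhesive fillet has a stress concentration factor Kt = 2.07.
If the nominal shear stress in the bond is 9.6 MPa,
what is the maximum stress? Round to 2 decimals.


Max stress = 9.6 * 2.07 = 19.87 MPa

19.87


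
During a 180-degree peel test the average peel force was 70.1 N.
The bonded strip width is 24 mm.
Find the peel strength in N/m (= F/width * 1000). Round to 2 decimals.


Peel strength = F/width * 1000
= 70.1 / 24 * 1000
= 2920.83 N/m

2920.83


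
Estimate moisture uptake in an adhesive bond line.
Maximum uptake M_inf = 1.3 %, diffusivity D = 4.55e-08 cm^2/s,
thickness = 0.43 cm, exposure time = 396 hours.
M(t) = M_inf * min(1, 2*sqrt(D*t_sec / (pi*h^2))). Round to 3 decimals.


Convert time: 396 h = 1425600 s
ratio = min(1, 2*sqrt(4.55e-08*1425600/(pi*0.43^2)))
= 0.668330
M(t) = 1.3 * 0.668330 = 0.869%

0.869


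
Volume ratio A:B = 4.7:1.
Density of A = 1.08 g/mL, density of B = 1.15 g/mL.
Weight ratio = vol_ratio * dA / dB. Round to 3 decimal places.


Wt ratio = 4.7 * 1.08 / 1.15
= 4.414

4.414


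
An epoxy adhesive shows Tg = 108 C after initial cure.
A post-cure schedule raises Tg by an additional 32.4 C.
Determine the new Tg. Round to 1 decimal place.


New Tg = 108 + 32.4
= 140.4 C

140.4


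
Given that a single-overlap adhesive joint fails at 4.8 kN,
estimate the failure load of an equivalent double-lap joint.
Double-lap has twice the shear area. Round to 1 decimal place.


Double-lap factor = 2
Expected load = 4.8 * 2 = 9.6 kN

9.6


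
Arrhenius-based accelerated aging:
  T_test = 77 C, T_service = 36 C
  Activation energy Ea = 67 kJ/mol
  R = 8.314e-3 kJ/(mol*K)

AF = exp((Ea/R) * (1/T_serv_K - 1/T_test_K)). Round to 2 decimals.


T_test_K = 350.15, T_serv_K = 309.15
AF = exp((67/8.314e-3) * (1/309.15 - 1/350.15))
= 21.16

21.16


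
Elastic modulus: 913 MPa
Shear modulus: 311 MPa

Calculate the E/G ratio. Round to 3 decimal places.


E / G = 913 / 311 = 2.936

2.936


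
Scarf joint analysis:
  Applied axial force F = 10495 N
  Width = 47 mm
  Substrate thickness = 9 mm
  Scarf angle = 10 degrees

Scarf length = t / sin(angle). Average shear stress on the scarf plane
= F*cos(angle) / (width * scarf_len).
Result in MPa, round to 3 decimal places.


Scarf length = 9 / sin(10 deg) = 51.8289 mm
cos(10 deg) = 0.984808
Shear = 10495 * 0.984808 / (47 * 51.8289)
= 4.243 MPa

4.243


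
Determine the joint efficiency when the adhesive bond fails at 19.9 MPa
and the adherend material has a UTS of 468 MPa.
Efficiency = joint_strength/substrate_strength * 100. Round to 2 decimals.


Joint efficiency = 19.9 / 468 * 100
= 4.25%

4.25


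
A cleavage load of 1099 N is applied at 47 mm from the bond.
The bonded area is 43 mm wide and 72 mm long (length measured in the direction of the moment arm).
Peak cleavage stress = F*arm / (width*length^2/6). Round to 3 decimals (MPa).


Moment = 1099 * 47 = 51653 N*mm
Section modulus = 43 * 5184 / 6 = 222912 / 6 mm^3
Stress = 51653 / (222912 / 6) = 309918 / 222912
= 1.390 MPa

1.390


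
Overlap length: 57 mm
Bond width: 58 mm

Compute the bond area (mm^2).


Bond area = 57 * 58 = 3306 mm^2

3306


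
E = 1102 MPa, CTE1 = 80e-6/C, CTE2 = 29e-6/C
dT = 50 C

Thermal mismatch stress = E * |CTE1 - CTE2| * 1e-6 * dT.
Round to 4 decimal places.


= 1102 * 51e-6 * 50
= 2.8101 MPa

2.8101


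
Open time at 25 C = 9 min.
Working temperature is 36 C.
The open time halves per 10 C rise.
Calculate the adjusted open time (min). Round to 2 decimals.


factor = 2^((36 - 25) / 10) = 2.1435
ot = 9 / 2.1435 = 4.20 min

4.20


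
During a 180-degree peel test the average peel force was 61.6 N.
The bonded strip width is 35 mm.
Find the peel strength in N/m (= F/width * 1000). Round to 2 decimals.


Peel strength = F/width * 1000
= 61.6 / 35 * 1000
= 1760.00 N/m

1760.00


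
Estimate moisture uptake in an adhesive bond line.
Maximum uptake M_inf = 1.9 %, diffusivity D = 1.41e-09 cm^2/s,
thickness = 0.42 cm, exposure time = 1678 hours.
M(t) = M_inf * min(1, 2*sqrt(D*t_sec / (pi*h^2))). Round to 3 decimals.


Convert time: 1678 h = 6040800 s
ratio = min(1, 2*sqrt(1.41e-09*6040800/(pi*0.42^2)))
= 0.247949
M(t) = 1.9 * 0.247949 = 0.471%

0.471


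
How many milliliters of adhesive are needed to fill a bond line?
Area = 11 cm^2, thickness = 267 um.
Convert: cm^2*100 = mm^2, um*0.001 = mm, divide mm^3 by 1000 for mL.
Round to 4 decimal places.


= (11 * 100) * (267 * 0.001) / 1000
= 0.2937 mL

0.2937


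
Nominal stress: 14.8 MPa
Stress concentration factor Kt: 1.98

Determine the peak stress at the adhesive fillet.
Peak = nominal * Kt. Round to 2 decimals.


Peak stress = 14.8 * 1.98
= 29.30 MPa

29.30


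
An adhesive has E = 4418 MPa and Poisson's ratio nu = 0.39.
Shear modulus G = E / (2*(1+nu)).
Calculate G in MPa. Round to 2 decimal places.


G = 4418 / (2*(1+0.39))
= 4418 / 2.78
= 1589.21 MPa

1589.21


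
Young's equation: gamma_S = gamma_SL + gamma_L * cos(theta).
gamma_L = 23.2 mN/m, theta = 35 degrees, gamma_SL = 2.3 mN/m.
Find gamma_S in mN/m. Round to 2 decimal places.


cos(35 deg) = 0.819152
gamma_S = 2.3 + 23.2 * 0.819152
= 21.30 mN/m

21.30


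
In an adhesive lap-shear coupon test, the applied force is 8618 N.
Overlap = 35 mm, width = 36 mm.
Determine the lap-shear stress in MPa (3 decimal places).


stress = F / (overlap * width)
= 8618 / (35 * 36)
= 6.840 MPa

6.840


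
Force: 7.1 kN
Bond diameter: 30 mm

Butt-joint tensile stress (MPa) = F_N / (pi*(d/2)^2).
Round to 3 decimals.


F_N = 7.1 * 1000 = 7100.0 N
A = pi*(15.0)^2 = 706.8583 mm^2
stress = 7100.0 / 706.8583 = 10.044 MPa

10.044


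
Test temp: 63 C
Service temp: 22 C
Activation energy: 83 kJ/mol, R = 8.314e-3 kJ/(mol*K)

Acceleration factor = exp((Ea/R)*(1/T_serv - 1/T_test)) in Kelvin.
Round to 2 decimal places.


AF = exp((83/0.008314)*(1/295.15 - 1/336.15))
= 61.90

61.90


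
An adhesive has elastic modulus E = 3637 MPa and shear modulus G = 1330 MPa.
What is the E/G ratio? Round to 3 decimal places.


E/G = 3637 / 1330 = 2.735

2.735


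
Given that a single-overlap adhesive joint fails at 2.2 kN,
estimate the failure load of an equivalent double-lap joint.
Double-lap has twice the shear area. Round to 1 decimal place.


Double-lap factor = 2
Expected load = 2.2 * 2 = 4.4 kN

4.4


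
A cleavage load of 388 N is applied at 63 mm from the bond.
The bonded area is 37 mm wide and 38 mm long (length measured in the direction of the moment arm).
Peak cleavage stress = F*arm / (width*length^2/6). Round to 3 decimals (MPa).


Moment = 388 * 63 = 24444 N*mm
Section modulus = 37 * 1444 / 6 = 53428 / 6 mm^3
Stress = 24444 / (53428 / 6) = 146664 / 53428
= 2.745 MPa

2.745


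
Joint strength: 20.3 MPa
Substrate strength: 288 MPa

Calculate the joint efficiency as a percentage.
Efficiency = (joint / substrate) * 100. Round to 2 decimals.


Efficiency = (20.3 / 288) * 100 = 7.05%

7.05


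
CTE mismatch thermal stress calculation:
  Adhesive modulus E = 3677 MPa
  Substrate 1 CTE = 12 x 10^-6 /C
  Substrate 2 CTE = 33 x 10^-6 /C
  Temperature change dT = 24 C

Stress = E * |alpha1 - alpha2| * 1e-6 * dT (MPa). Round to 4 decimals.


delta_alpha = |12 - 33| = 21 x 10^-6/C
Stress = 3677 * 21e-6 * 24
= 1.8532 MPa

1.8532


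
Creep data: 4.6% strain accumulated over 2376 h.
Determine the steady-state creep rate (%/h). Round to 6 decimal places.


Rate = 4.6 / 2376 = 0.001936 %/h

0.001936


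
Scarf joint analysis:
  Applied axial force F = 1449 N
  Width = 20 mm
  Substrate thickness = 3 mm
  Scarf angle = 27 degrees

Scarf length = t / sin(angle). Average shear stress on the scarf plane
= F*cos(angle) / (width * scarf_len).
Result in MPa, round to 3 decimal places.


Scarf length = 3 / sin(27 deg) = 6.6081 mm
cos(27 deg) = 0.891007
Shear = 1449 * 0.891007 / (20 * 6.6081)
= 9.769 MPa

9.769


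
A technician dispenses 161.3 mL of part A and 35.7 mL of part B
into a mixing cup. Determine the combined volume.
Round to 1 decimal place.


Combined volume = 161.3 + 35.7
= 197.0 mL

197.0


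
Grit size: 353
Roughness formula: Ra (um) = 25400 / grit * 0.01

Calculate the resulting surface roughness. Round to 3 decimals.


Ra = 25400 / 353 * 0.01
= 0.720 um

0.720


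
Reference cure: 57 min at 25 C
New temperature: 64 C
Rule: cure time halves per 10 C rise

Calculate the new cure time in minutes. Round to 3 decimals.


factor = 2^((64-25)/10) = 14.9285
t_new = 57 / 14.9285 = 3.818 min

3.818


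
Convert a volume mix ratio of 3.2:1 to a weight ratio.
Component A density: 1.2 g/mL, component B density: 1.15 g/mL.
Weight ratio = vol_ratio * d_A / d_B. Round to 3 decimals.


= 3.2 * 1.2 / 1.15 = 3.339

3.339


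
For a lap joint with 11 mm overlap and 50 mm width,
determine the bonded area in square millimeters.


Area = 11 * 50 = 550 mm^2

550


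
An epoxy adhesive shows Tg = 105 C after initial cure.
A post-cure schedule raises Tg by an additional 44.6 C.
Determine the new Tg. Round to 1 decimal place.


New Tg = 105 + 44.6
= 149.6 C

149.6


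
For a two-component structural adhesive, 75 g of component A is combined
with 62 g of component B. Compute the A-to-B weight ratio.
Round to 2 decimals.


Weight ratio A:B = 75 / 62
= 1.21

1.21
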